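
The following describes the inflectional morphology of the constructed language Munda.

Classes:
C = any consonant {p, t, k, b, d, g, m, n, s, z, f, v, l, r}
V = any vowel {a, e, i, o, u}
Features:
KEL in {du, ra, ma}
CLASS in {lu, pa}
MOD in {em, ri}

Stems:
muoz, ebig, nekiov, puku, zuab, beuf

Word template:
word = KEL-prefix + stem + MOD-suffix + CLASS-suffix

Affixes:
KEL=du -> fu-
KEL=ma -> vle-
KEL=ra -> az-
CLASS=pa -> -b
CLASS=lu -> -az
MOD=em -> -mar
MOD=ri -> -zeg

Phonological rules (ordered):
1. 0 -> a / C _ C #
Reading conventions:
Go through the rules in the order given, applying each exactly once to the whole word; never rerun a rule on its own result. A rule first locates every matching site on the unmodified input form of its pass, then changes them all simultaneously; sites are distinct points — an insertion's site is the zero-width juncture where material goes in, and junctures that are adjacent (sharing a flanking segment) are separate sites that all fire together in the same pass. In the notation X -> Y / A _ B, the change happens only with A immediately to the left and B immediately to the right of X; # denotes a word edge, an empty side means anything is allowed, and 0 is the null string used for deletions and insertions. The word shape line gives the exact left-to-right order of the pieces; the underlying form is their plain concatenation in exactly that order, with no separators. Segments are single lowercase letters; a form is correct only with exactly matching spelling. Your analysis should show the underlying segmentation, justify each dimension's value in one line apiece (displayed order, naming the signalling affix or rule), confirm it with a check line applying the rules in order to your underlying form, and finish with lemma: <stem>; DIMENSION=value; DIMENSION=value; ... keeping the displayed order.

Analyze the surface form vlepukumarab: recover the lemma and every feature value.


underlying: vle-puku-mar-b
KEL=ma - signalled by the affix vle-
CLASS=pa - signalled by the affix -b
MOD=em - signalled by the affix -mar
check: vlepukumarb -> vlepukumarab
lemma: puku; KEL=ma; CLASS=pa; MOD=em


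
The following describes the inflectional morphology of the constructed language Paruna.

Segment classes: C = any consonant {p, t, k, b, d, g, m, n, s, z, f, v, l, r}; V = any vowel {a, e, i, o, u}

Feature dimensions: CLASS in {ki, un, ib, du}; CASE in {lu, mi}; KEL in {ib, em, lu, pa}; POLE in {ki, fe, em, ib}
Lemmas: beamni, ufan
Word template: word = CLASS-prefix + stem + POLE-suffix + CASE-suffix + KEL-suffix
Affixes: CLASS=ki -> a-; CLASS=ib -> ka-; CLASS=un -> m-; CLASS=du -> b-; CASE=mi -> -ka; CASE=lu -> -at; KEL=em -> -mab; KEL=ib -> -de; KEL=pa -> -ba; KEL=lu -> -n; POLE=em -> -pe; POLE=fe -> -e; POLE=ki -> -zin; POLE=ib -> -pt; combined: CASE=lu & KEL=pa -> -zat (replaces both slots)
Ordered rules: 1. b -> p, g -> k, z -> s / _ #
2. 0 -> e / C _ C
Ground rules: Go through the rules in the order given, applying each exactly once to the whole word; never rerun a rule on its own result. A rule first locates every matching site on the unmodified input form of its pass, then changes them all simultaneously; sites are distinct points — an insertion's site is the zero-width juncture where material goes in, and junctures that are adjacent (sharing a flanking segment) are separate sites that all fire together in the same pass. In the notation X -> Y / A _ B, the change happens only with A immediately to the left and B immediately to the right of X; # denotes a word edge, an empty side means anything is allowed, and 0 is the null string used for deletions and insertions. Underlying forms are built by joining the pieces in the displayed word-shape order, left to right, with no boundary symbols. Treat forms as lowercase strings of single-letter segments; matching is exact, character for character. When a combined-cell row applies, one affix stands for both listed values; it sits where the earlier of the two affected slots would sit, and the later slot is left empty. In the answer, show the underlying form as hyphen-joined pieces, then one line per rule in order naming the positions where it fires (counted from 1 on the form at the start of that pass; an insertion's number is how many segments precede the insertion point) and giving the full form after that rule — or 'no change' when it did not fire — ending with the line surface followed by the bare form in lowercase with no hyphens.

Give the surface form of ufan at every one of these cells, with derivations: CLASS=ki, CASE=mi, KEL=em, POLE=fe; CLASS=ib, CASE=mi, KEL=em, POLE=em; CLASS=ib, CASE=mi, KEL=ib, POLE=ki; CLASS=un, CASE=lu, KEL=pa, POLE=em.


cell CLASS=ki, CASE=mi, KEL=em, POLE=fe:
underlying: a-ufan-e-ka-mab
1. b -> p, g -> k, z -> s / _ #: fires at position(s) 11: aufanekamap
2. 0 -> e / C _ C: no change
surface: aufanekamap

cell CLASS=ib, CASE=mi, KEL=em, POLE=em:
underlying: ka-ufan-pe-ka-mab
1. b -> p, g -> k, z -> s / _ #: fires at position(s) 13: kaufanpekamap
2. 0 -> e / C _ C: inserts after position(s) 6: kaufanepekamap
surface: kaufanepekamap

cell CLASS=ib, CASE=mi, KEL=ib, POLE=ki:
underlying: ka-ufan-zin-ka-de
1. b -> p, g -> k, z -> s / _ #: no change
2. 0 -> e / C _ C: inserts after position(s) 6, 9: kaufanezinekade
surface: kaufanezinekade

cell CLASS=un, CASE=lu, KEL=pa, POLE=em:
underlying: m-ufan-pe-zat
1. b -> p, g -> k, z -> s / _ #: no change
2. 0 -> e / C _ C: inserts after position(s) 5: mufanepezat
surface: mufanepezat


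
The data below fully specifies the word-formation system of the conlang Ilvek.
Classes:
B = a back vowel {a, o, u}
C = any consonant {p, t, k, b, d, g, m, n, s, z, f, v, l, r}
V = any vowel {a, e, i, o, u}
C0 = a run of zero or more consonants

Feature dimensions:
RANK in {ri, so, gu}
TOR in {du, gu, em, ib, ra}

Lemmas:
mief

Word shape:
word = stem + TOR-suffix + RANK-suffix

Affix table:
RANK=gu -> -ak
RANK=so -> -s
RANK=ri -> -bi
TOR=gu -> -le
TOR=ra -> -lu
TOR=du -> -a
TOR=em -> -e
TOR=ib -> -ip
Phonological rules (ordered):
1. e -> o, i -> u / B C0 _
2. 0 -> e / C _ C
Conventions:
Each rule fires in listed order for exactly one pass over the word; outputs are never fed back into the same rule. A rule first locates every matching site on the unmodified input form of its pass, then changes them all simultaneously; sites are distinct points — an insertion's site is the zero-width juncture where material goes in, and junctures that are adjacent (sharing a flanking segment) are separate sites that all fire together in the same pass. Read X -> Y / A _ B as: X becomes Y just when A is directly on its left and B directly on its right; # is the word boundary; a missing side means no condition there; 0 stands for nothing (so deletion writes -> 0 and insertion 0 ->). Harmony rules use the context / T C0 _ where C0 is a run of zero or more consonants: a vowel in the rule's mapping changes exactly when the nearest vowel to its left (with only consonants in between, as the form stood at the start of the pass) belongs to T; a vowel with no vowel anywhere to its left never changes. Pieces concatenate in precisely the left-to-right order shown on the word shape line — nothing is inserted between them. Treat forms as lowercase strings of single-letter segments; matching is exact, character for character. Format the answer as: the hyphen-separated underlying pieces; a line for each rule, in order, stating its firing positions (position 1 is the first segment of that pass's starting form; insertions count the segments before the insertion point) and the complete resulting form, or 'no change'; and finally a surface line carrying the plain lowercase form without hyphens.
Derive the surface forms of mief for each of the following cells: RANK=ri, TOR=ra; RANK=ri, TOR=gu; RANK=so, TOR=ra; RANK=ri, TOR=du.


cell RANK=ri, TOR=ra:
underlying: mief-lu-bi
1. e -> o, i -> u / B C0 _: fires at position(s) 8: mieflubu
2. 0 -> e / C _ C: inserts after position(s) 4: miefelubu
surface: miefelubu

cell RANK=ri, TOR=gu:
underlying: mief-le-bi
1. e -> o, i -> u / B C0 _: no change
2. 0 -> e / C _ C: inserts after position(s) 4: miefelebi
surface: miefelebi

cell RANK=so, TOR=ra:
underlying: mief-lu-s
1. e -> o, i -> u / B C0 _: no change
2. 0 -> e / C _ C: inserts after position(s) 4: miefelus
surface: miefelus

cell RANK=ri, TOR=du:
underlying: mief-a-bi
1. e -> o, i -> u / B C0 _: fires at position(s) 7: miefabu
2. 0 -> e / C _ C: no change
surface: miefabu


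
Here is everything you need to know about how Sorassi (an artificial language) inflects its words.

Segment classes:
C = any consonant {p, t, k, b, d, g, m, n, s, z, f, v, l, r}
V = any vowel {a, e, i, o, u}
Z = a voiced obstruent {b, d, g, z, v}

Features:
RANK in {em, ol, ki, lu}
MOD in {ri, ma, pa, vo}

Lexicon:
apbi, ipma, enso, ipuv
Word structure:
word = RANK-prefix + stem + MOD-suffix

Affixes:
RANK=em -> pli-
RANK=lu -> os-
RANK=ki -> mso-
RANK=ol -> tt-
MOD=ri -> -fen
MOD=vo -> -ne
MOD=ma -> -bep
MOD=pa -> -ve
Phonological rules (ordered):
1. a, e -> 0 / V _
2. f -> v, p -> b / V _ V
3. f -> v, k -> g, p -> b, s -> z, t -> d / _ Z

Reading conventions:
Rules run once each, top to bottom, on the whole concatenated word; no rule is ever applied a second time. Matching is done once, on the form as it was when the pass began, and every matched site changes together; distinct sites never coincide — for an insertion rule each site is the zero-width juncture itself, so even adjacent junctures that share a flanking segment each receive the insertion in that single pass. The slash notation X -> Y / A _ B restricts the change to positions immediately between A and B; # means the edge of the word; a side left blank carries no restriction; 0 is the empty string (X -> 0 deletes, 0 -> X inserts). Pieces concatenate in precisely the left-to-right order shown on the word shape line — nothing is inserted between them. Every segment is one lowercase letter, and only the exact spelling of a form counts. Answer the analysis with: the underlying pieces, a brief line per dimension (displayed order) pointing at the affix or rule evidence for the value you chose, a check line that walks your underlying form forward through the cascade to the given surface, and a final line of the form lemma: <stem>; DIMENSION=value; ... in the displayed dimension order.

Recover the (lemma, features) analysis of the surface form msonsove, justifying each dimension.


underlying: mso-enso-ve
RANK=ki - signalled by the affix mso-
MOD=pa - signalled by the affix -ve
check: msoensove -> msonsove -> msonsove -> msonsove
lemma: enso; RANK=ki; MOD=pa


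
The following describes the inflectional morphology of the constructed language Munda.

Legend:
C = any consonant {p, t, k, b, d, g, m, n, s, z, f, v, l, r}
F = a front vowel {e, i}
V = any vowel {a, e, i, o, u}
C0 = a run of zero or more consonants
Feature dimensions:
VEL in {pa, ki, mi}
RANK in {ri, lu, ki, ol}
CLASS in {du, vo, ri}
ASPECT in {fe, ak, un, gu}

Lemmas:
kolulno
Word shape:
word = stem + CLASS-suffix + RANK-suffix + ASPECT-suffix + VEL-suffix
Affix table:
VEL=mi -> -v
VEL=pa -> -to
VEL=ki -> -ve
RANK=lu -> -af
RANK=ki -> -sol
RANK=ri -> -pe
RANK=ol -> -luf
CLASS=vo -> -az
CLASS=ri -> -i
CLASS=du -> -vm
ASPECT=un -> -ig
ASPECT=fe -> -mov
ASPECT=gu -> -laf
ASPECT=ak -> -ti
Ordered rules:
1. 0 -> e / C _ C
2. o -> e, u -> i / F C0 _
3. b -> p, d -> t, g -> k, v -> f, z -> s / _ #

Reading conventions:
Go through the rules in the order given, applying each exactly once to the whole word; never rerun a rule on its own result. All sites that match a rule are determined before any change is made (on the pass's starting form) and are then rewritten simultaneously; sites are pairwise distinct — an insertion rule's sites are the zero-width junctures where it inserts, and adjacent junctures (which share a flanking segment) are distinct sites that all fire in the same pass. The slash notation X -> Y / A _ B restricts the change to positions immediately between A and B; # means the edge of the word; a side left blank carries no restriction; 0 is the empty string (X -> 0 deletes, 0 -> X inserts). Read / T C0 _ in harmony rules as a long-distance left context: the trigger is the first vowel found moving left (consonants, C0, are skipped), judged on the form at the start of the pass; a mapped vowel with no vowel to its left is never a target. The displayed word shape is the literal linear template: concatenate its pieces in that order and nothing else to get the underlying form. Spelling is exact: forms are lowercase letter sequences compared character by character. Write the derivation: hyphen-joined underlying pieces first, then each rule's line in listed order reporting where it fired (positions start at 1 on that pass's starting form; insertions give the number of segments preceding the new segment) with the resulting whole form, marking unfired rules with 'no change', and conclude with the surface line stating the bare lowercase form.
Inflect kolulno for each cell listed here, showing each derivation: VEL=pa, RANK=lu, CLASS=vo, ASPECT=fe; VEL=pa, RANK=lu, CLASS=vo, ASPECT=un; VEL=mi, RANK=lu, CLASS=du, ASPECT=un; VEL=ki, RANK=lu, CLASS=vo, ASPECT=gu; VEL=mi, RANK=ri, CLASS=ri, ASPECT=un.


cell VEL=pa, RANK=lu, CLASS=vo, ASPECT=fe:
underlying: kolulno-az-af-mov-to
1. 0 -> e / C _ C: inserts after position(s) 5, 11, 14: kolulenoazafemoveto
2. o -> e, u -> i / F C0 _: fires at position(s) 8, 15, 19: koluleneazafemevete
3. b -> p, d -> t, g -> k, v -> f, z -> s / _ #: no change
surface: koluleneazafemevete

cell VEL=pa, RANK=lu, CLASS=vo, ASPECT=un:
underlying: kolulno-az-af-ig-to
1. 0 -> e / C _ C: inserts after position(s) 5, 13: kolulenoazafigeto
2. o -> e, u -> i / F C0 _: fires at position(s) 8, 17: koluleneazafigete
3. b -> p, d -> t, g -> k, v -> f, z -> s / _ #: no change
surface: koluleneazafigete

cell VEL=mi, RANK=lu, CLASS=du, ASPECT=un:
underlying: kolulno-vm-af-ig-v
1. 0 -> e / C _ C: inserts after position(s) 5, 8, 13: kolulenovemafigev
2. o -> e, u -> i / F C0 _: fires at position(s) 8: kolulenevemafigev
3. b -> p, d -> t, g -> k, v -> f, z -> s / _ #: fires at position(s) 17: kolulenevemafigef
surface: kolulenevemafigef

cell VEL=ki, RANK=lu, CLASS=vo, ASPECT=gu:
underlying: kolulno-az-af-laf-ve
1. 0 -> e / C _ C: inserts after position(s) 5, 11, 14: kolulenoazafelafeve
2. o -> e, u -> i / F C0 _: fires at position(s) 8: koluleneazafelafeve
3. b -> p, d -> t, g -> k, v -> f, z -> s / _ #: no change
surface: koluleneazafelafeve

cell VEL=mi, RANK=ri, CLASS=ri, ASPECT=un:
underlying: kolulno-i-pe-ig-v
1. 0 -> e / C _ C: inserts after position(s) 5, 12: kolulenoipeigev
2. o -> e, u -> i / F C0 _: fires at position(s) 8: koluleneipeigev
3. b -> p, d -> t, g -> k, v -> f, z -> s / _ #: fires at position(s) 15: koluleneipeigef
surface: koluleneipeigef


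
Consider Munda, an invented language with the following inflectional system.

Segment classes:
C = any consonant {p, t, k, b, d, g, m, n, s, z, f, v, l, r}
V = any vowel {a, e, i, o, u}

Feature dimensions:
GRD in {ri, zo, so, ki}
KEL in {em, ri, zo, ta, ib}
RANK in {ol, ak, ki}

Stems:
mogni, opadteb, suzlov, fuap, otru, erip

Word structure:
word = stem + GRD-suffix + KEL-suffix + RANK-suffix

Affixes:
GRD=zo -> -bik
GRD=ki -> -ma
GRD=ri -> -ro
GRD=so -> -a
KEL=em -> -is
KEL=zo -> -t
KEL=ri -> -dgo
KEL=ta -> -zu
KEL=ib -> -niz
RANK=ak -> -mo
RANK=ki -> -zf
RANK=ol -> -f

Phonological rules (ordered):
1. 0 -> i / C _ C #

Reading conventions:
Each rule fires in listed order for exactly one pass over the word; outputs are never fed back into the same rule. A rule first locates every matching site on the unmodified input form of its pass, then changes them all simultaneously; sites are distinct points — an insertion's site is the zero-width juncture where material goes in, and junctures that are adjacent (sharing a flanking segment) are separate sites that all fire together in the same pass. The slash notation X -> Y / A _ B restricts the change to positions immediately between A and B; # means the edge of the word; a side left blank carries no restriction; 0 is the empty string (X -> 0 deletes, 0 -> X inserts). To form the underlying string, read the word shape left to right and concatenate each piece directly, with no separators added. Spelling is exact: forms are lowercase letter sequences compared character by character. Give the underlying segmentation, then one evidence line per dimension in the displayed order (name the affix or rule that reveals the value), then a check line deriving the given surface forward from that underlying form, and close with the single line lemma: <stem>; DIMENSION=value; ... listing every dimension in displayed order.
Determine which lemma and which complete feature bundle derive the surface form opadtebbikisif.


underlying: opadteb-bik-is-f
GRD=zo - signalled by the affix -bik
KEL=em - signalled by the affix -is
RANK=ol - signalled by the affix -f
check: opadtebbikisf -> opadtebbikisif
lemma: opadteb; GRD=zo; KEL=em; RANK=ol


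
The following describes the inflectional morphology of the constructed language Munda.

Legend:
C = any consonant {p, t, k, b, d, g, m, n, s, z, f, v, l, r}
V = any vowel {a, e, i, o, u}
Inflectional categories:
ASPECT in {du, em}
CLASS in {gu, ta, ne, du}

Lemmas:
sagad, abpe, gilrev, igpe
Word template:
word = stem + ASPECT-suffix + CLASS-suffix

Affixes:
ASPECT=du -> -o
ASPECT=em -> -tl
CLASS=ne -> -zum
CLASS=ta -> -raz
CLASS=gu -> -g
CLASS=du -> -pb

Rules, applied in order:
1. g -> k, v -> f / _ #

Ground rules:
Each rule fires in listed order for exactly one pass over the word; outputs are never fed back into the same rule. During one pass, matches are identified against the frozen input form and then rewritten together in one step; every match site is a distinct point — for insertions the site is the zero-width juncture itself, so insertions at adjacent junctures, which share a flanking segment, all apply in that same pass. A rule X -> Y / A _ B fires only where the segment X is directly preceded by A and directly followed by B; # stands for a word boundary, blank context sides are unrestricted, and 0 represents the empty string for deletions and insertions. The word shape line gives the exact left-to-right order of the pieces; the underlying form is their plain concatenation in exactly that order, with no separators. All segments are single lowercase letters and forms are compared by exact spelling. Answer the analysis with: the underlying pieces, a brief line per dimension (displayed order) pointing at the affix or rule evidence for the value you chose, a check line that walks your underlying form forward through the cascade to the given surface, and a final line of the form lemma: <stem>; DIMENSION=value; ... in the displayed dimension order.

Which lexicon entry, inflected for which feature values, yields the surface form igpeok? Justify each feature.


underlying: igpe-o-g
ASPECT=du - signalled by the affix -o
CLASS=gu - signalled by the affix -g
check: igpeog -> igpeok
lemma: igpe; ASPECT=du; CLASS=gu


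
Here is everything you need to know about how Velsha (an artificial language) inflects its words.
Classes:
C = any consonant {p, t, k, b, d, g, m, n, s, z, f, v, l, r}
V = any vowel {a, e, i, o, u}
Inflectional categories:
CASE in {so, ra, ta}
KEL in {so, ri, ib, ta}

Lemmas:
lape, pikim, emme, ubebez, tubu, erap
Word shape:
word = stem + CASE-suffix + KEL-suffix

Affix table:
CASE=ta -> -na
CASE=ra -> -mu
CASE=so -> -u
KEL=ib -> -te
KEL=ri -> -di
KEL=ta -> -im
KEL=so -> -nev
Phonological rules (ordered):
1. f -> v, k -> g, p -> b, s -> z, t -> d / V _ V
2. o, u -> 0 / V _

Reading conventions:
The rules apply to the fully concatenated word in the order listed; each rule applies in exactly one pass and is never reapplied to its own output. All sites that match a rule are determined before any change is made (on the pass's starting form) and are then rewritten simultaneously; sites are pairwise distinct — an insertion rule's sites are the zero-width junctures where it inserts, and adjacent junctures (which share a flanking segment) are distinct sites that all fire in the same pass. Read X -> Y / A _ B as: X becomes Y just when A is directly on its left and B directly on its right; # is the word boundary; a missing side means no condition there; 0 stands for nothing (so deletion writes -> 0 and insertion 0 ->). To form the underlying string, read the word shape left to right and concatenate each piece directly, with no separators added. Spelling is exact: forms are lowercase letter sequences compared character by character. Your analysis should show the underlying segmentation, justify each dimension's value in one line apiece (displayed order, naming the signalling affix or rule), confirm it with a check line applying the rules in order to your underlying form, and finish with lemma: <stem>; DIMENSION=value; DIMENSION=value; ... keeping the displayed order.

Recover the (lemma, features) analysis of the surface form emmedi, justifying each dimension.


underlying: emme-u-di
CASE=so - signalled by the affix -u
KEL=ri - signalled by the affix -di
check: emmeudi -> emmeudi -> emmedi
lemma: emme; CASE=so; KEL=ri


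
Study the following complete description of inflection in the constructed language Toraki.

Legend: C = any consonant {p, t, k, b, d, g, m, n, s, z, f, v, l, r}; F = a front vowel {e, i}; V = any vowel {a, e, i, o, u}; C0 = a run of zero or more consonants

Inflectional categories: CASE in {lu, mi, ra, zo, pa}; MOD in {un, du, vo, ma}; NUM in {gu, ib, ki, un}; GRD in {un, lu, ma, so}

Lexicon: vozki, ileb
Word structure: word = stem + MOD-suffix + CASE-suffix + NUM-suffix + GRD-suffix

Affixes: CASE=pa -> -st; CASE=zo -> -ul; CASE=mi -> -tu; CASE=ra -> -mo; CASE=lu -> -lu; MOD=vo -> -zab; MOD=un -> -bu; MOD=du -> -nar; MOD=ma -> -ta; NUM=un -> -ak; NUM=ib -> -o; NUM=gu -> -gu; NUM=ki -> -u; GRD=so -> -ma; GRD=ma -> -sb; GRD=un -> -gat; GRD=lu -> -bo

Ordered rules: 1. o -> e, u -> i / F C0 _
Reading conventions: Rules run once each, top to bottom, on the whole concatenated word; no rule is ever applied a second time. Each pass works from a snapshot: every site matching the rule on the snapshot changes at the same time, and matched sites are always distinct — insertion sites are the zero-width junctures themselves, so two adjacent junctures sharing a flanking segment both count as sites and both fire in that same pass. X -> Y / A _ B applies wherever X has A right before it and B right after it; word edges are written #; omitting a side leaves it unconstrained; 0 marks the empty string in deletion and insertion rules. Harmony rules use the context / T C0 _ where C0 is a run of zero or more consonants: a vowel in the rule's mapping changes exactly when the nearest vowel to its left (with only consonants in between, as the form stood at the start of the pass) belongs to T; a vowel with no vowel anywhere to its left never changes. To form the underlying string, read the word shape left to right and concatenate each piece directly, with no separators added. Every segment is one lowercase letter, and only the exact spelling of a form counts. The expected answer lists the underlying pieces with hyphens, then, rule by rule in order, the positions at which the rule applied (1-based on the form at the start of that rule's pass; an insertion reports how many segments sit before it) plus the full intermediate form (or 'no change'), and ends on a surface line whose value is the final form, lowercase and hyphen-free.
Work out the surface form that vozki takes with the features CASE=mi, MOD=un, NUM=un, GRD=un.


underlying: vozki-bu-tu-ak-gat
1. o -> e, u -> i / F C0 _: fires at position(s) 7: vozkibituakgat
surface: vozkibituakgat


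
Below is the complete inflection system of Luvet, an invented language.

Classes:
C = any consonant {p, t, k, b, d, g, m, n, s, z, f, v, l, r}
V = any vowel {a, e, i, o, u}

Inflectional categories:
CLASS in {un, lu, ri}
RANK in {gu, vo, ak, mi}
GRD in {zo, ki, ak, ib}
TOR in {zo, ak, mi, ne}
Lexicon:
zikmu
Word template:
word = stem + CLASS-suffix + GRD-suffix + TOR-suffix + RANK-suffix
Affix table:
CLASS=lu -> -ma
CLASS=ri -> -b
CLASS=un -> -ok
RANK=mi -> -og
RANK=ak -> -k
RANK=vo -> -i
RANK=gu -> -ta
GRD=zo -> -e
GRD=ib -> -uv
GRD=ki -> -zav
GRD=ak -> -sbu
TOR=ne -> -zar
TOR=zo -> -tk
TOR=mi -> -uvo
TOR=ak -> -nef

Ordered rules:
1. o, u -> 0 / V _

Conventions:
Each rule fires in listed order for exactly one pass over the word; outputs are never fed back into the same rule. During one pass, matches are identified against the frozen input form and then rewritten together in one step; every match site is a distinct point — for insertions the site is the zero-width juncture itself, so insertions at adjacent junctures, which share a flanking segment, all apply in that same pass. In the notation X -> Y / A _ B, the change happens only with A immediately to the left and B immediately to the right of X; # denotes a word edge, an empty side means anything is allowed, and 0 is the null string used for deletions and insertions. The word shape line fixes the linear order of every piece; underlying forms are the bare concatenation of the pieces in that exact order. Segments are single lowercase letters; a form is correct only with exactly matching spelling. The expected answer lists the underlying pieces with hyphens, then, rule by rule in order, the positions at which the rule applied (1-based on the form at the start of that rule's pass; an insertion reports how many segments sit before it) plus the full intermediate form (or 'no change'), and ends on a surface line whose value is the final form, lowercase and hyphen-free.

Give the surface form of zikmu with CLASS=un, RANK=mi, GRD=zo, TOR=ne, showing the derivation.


underlying: zikmu-ok-e-zar-og
1. o, u -> 0 / V _: fires at position(s) 6: zikmukezarog
surface: zikmukezarog


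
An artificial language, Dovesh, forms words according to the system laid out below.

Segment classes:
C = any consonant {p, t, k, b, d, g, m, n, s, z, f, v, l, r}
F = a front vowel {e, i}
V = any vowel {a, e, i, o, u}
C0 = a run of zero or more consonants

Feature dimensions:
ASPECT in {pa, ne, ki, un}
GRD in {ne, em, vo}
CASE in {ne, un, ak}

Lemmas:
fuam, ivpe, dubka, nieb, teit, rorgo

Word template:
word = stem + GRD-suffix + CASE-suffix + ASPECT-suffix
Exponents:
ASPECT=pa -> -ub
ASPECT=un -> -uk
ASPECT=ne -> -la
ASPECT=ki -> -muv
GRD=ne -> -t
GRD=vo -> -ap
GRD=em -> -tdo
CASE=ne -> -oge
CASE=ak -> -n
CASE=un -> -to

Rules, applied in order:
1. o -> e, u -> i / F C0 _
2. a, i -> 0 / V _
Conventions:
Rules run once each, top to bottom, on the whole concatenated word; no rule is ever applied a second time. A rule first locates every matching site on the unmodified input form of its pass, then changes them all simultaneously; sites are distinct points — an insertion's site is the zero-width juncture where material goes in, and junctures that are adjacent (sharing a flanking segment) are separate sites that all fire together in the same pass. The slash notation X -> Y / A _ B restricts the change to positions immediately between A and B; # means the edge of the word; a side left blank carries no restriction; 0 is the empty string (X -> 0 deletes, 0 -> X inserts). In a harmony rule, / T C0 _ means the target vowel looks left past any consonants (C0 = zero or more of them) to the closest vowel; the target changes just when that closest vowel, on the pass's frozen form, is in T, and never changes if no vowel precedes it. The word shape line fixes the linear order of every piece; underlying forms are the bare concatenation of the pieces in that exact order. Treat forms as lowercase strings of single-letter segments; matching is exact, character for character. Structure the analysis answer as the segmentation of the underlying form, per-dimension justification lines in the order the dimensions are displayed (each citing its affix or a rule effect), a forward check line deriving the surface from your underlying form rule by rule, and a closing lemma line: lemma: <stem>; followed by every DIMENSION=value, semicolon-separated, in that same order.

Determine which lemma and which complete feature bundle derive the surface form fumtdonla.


underlying: fuam-tdo-n-la
ASPECT=ne - signalled by the affix -la
GRD=em - signalled by the affix -tdo
CASE=ak - signalled by the affix -n
check: fuamtdonla -> fuamtdonla -> fumtdonla
lemma: fuam; ASPECT=ne; GRD=em; CASE=ak


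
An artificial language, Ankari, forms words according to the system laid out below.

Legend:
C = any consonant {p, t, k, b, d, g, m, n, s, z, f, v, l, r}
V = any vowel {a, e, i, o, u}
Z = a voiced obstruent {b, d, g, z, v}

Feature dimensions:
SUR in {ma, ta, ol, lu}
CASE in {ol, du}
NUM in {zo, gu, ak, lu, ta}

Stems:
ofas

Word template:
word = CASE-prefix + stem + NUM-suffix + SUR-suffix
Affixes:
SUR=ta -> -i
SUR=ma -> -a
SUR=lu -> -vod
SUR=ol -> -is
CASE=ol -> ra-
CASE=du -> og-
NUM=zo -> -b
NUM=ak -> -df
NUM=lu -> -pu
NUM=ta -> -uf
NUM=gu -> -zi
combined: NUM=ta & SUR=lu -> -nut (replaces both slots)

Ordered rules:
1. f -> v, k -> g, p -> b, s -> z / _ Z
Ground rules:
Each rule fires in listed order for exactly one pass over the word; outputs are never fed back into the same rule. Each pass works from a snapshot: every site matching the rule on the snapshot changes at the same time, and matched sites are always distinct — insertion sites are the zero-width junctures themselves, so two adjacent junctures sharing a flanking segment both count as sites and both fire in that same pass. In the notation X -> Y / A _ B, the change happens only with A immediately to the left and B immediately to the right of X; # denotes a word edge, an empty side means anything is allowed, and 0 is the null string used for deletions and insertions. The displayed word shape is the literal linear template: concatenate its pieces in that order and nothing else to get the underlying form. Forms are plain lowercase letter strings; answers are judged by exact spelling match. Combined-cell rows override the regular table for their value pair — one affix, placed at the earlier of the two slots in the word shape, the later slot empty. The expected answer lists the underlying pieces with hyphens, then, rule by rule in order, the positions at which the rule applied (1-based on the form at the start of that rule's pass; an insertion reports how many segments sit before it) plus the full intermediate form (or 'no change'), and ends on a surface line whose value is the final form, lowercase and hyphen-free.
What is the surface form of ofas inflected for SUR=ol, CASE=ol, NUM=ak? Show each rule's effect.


underlying: ra-ofas-df-is
1. f -> v, k -> g, p -> b, s -> z / _ Z: fires at position(s) 6: raofazdfis
surface: raofazdfis


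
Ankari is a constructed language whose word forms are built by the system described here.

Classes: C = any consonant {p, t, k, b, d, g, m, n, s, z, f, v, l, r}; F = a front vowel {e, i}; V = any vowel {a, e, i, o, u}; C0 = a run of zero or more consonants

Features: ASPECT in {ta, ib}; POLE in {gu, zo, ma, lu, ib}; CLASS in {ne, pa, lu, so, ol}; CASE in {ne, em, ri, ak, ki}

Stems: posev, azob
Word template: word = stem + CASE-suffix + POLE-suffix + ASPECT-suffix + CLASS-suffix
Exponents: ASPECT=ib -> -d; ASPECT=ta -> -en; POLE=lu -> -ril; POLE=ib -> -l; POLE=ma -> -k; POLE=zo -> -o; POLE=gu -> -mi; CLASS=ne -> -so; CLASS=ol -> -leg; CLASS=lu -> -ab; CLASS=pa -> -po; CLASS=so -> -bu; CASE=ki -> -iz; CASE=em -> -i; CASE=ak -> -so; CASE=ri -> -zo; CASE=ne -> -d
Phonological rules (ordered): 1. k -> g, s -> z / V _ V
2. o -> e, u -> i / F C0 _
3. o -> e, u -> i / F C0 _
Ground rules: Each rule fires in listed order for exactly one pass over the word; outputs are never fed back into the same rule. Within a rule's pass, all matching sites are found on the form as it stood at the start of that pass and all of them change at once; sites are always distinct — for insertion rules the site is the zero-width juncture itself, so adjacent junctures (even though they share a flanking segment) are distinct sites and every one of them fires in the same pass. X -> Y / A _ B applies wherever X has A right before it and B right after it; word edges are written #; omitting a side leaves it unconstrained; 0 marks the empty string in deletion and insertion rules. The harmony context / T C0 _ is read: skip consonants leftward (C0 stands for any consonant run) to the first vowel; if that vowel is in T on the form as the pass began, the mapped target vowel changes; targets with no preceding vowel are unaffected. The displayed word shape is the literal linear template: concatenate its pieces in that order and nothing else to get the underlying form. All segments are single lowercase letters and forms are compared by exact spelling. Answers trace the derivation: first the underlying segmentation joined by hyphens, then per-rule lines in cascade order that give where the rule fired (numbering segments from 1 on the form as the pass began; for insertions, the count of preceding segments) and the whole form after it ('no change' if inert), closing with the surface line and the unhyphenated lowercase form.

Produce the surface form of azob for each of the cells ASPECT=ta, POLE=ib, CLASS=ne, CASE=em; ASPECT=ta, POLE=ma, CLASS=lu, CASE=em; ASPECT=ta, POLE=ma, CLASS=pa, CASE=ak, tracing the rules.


cell ASPECT=ta, POLE=ib, CLASS=ne, CASE=em:
underlying: azob-i-l-en-so
1. k -> g, s -> z / V _ V: no change
2. o -> e, u -> i / F C0 _: fires at position(s) 10: azobilense
3. o -> e, u -> i / F C0 _: no change
surface: azobilense

cell ASPECT=ta, POLE=ma, CLASS=lu, CASE=em:
underlying: azob-i-k-en-ab
1. k -> g, s -> z / V _ V: fires at position(s) 6: azobigenab
2. o -> e, u -> i / F C0 _: no change
3. o -> e, u -> i / F C0 _: no change
surface: azobigenab

cell ASPECT=ta, POLE=ma, CLASS=pa, CASE=ak:
underlying: azob-so-k-en-po
1. k -> g, s -> z / V _ V: fires at position(s) 7: azobsogenpo
2. o -> e, u -> i / F C0 _: fires at position(s) 11: azobsogenpe
3. o -> e, u -> i / F C0 _: no change
surface: azobsogenpe


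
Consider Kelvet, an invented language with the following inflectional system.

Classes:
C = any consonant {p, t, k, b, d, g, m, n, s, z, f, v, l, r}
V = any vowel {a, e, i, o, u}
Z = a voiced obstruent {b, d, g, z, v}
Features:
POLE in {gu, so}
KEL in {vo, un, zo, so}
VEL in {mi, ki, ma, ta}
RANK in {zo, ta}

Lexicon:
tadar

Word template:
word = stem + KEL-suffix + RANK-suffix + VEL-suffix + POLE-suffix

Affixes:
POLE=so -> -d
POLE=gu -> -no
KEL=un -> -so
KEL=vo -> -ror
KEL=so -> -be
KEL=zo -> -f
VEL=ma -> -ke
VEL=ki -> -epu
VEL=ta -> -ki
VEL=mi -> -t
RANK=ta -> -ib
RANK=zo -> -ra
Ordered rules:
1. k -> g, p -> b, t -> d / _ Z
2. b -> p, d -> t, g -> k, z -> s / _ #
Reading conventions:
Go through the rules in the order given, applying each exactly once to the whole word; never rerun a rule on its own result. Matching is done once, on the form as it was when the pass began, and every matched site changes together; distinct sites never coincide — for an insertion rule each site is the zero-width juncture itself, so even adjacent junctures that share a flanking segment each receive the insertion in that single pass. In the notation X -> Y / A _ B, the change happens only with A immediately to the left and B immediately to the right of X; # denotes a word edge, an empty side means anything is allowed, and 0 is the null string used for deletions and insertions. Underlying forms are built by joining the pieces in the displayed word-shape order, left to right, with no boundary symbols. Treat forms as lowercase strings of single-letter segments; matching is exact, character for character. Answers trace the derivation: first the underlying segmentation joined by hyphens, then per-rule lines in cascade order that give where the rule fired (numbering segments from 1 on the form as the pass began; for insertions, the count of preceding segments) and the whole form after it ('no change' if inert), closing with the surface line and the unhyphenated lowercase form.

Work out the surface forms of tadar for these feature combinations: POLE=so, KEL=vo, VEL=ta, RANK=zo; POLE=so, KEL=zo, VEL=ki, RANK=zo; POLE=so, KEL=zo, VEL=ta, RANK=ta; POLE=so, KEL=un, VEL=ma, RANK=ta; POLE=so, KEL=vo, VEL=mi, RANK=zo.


cell POLE=so, KEL=vo, VEL=ta, RANK=zo:
underlying: tadar-ror-ra-ki-d
1. k -> g, p -> b, t -> d / _ Z: no change
2. b -> p, d -> t, g -> k, z -> s / _ #: fires at position(s) 13: tadarrorrakit
surface: tadarrorrakit

cell POLE=so, KEL=zo, VEL=ki, RANK=zo:
underlying: tadar-f-ra-epu-d
1. k -> g, p -> b, t -> d / _ Z: no change
2. b -> p, d -> t, g -> k, z -> s / _ #: fires at position(s) 12: tadarfraeput
surface: tadarfraeput

cell POLE=so, KEL=zo, VEL=ta, RANK=ta:
underlying: tadar-f-ib-ki-d
1. k -> g, p -> b, t -> d / _ Z: no change
2. b -> p, d -> t, g -> k, z -> s / _ #: fires at position(s) 11: tadarfibkit
surface: tadarfibkit

cell POLE=so, KEL=un, VEL=ma, RANK=ta:
underlying: tadar-so-ib-ke-d
1. k -> g, p -> b, t -> d / _ Z: no change
2. b -> p, d -> t, g -> k, z -> s / _ #: fires at position(s) 12: tadarsoibket
surface: tadarsoibket

cell POLE=so, KEL=vo, VEL=mi, RANK=zo:
underlying: tadar-ror-ra-t-d
1. k -> g, p -> b, t -> d / _ Z: fires at position(s) 11: tadarrorradd
2. b -> p, d -> t, g -> k, z -> s / _ #: fires at position(s) 12: tadarrorradt
surface: tadarrorradt


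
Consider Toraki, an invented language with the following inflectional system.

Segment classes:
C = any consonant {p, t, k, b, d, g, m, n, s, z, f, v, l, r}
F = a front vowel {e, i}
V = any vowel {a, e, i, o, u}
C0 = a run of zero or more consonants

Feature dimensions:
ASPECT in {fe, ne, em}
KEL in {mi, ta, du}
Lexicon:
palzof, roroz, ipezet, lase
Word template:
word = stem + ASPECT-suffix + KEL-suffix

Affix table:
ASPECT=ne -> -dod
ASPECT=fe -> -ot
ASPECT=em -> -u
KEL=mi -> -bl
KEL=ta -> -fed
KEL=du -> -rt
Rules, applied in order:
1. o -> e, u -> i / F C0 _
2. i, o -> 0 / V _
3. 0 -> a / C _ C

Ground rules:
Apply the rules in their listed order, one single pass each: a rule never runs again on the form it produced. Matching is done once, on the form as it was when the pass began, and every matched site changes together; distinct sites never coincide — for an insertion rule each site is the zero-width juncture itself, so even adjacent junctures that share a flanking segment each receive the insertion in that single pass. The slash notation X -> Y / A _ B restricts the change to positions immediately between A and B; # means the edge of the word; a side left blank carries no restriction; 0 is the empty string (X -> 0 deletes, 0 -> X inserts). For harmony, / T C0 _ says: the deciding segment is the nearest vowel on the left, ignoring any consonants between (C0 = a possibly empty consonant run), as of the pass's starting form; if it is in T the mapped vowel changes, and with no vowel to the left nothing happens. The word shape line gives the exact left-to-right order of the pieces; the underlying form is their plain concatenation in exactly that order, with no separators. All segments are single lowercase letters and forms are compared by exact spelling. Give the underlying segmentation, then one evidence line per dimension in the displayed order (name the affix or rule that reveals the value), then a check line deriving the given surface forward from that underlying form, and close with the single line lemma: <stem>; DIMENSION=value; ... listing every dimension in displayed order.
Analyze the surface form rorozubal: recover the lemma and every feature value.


underlying: roroz-u-bl
ASPECT=em - signalled by the affix -u
KEL=mi - signalled by the affix -bl
check: rorozubl -> rorozubl -> rorozubl -> rorozubal
lemma: roroz; ASPECT=em; KEL=mi


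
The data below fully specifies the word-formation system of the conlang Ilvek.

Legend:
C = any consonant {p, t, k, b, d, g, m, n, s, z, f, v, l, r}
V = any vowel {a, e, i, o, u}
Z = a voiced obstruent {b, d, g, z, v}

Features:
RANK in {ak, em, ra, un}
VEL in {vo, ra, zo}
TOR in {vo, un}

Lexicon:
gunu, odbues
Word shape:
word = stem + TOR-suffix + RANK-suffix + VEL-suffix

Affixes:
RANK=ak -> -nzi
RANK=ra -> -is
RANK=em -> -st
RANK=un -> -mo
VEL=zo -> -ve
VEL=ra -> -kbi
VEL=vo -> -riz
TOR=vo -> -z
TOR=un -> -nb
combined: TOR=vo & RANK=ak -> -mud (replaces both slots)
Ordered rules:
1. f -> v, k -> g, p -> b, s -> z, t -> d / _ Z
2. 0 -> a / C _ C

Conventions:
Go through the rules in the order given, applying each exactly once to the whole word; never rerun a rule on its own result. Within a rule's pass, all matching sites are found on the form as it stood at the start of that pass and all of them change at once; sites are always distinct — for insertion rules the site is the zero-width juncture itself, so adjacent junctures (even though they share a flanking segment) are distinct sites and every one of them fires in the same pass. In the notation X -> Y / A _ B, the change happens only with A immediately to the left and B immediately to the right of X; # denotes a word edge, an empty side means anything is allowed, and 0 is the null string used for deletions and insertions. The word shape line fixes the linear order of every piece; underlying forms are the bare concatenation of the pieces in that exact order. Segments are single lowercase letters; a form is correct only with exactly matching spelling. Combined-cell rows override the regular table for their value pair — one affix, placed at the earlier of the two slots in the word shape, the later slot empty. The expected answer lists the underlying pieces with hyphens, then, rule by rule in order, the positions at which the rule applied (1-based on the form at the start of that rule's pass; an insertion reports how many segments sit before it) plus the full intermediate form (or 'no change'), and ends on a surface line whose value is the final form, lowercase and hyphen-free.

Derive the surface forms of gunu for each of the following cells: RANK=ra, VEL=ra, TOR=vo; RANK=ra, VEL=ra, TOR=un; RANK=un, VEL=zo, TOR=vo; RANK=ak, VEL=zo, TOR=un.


cell RANK=ra, VEL=ra, TOR=vo:
underlying: gunu-z-is-kbi
1. f -> v, k -> g, p -> b, s -> z, t -> d / _ Z: fires at position(s) 8: gunuzisgbi
2. 0 -> a / C _ C: inserts after position(s) 7, 8: gunuzisagabi
surface: gunuzisagabi

cell RANK=ra, VEL=ra, TOR=un:
underlying: gunu-nb-is-kbi
1. f -> v, k -> g, p -> b, s -> z, t -> d / _ Z: fires at position(s) 9: gununbisgbi
2. 0 -> a / C _ C: inserts after position(s) 5, 8, 9: gununabisagabi
surface: gununabisagabi

cell RANK=un, VEL=zo, TOR=vo:
underlying: gunu-z-mo-ve
1. f -> v, k -> g, p -> b, s -> z, t -> d / _ Z: no change
2. 0 -> a / C _ C: inserts after position(s) 5: gunuzamove
surface: gunuzamove

cell RANK=ak, VEL=zo, TOR=un:
underlying: gunu-nb-nzi-ve
1. f -> v, k -> g, p -> b, s -> z, t -> d / _ Z: no change
2. 0 -> a / C _ C: inserts after position(s) 5, 6, 7: gununabanazive
surface: gununabanazive
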